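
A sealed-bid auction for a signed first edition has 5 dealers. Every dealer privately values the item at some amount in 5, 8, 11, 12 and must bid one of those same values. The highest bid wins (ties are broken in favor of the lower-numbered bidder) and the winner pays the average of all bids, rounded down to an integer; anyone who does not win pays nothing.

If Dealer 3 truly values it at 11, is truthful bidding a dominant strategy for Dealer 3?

Consider the case where Dealer 1 bids 5, Dealer 2 bids 5, Dealer 4 bids 5 and Dealer 5 bids 5.
Truthful bid 11: wins, pays 6, utility 11 - 6 = 5.
Bid 8 instead: wins, pays 5, utility 11 - 5 = 6.
Since 6 > 5, bidding 8 is strictly better here, so truthful bidding is not dominant.

No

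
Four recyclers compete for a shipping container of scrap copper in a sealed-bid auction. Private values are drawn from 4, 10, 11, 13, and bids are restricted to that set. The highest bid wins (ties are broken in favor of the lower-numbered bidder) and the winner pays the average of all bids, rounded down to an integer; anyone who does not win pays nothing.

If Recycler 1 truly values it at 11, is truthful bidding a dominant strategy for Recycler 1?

Consider the case where Recycler 2 bids 4, Recycler 3 bids 4 and Recycler 4 bids 4.
Truthful bid 11: wins, pays 5, utility 11 - 5 = 6.
Bid 4 instead: wins, pays 4, utility 11 - 4 = 7.
Since 7 > 6, bidding 4 is strictly better here, so truthful bidding is not dominant.

No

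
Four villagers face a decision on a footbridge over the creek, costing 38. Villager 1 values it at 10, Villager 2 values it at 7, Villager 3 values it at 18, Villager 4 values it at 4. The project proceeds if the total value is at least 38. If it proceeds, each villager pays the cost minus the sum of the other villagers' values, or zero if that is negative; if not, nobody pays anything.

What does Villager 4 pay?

Total value 39 ≥ cost 38, so the project is built.
The other villagers' values sum to 35.
Cost minus that sum is 38 - 35 = 3.

3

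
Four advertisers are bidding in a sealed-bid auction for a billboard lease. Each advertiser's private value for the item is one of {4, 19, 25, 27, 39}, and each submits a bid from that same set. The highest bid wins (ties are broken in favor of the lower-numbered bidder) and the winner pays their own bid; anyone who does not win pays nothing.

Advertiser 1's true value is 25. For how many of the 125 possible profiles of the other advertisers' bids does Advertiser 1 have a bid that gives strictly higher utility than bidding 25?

Others bid (4, 4, 4): truth gives 0; bid 4 gives 21 > 0. Violating.
Others bid (4, 4, 19): truth gives 0; bid 19 gives 6 > 0. Violating.
Others bid (4, 19, 4): truth gives 0; bid 19 gives 6 > 0. Violating.
Others bid (4, 19, 19): truth gives 0; bid 19 gives 6 > 0. Violating.
Others bid (4, 4, 25): truth gives 0; no alternative beats it.
Others bid (4, 4, 27): truth gives 0; no alternative beats it.
(Checking all 125 profiles: 8 have a profitable deviation, 117 do not.)

8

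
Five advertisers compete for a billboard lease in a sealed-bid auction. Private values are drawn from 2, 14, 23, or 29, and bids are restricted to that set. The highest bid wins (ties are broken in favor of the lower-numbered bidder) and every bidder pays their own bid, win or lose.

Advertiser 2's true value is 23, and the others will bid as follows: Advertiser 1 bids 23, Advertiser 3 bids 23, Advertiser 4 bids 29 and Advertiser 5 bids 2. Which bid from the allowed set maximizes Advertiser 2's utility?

Bid 2: loses but pays 2, utility -2.
Bid 14: loses but pays 14, utility -14.
Bid 23: loses but pays 23, utility -23.
Bid 29: wins, pays 29, utility 23 - 29 = -6.
The best choice is 2 with utility -2.

2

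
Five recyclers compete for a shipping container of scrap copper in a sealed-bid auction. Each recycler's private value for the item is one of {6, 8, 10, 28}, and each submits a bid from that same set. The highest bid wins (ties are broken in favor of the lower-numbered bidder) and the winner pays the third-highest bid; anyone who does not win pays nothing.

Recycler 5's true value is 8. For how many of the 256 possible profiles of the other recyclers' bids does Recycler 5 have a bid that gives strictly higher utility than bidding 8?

8

Others bid (6, 6, 6, 8): truth gives 0; bid 10 gives 2 > 0. Violating.
Others bid (6, 6, 6, 10): truth gives 0; bid 28 gives 2 > 0. Violating.
Others bid (6, 6, 8, 6): truth gives 0; bid 10 gives 2 > 0. Violating.
Others bid (6, 6, 10, 6): truth gives 0; bid 28 gives 2 > 0. Violating.
Others bid (6, 6, 6, 6): truth gives 2; no alternative beats it.
Others bid (6, 6, 6, 28): truth gives 0; no alternative beats it.
(Checking all 256 profiles: 8 have a profitable deviation, 248 do not.)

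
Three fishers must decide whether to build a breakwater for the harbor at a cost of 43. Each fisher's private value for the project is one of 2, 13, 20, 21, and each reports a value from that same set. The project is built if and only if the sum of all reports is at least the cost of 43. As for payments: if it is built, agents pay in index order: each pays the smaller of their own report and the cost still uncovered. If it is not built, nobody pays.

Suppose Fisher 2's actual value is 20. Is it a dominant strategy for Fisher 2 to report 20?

Consider the case where Fisher 1 reports 13 and Fisher 3 reports 20.
Truthful report 20: project built, pays 20, utility 20 - 20 = 0.
Report 13 instead: project built, pays 13, utility 20 - 13 = 7.
Since 7 > 0, reporting 13 is strictly better here, so truthful reporting is not dominant.

No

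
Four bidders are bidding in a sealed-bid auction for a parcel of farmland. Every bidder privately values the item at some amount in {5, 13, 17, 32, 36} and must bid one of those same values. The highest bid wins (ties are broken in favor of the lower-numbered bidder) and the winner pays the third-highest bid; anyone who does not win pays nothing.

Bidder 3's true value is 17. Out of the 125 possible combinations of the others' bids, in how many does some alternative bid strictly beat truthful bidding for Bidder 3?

24

Others bid (5, 5, 32): truth gives 0; bid 32 gives 12 > 0. Violating.
Others bid (5, 5, 36): truth gives 0; bid 36 gives 12 > 0. Violating.
Others bid (5, 13, 32): truth gives 0; bid 32 gives 4 > 0. Violating.
Others bid (5, 13, 36): truth gives 0; bid 36 gives 4 > 0. Violating.
Others bid (5, 5, 5): truth gives 12; no alternative beats it.
Others bid (5, 5, 13): truth gives 12; no alternative beats it.
(Checking all 125 profiles: 24 have a profitable deviation, 101 do not.)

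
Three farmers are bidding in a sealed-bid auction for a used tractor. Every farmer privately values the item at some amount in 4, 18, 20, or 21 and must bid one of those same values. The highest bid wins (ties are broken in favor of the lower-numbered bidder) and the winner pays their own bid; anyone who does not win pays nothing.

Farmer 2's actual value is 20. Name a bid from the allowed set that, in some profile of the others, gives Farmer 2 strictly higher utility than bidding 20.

Suppose Farmer 1 bids 4 and Farmer 3 bids 4.
Bid 20: wins, pays 20, utility 20 - 20 = 0.
Bid 18: wins, pays 18, utility 20 - 18 = 2.
So bidding 18 beats truth here (2 > 0).

18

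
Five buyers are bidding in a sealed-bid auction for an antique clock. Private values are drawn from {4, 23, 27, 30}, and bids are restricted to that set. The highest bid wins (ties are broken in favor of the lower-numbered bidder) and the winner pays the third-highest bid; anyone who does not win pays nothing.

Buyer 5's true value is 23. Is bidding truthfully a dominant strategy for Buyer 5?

No

Consider the case where Buyer 1 bids 4, Buyer 2 bids 4, Buyer 3 bids 4 and Buyer 4 bids 23.
Truthful bid 23: loses, pays 0, utility 0.
Bid 27 instead: wins, pays 4, utility 23 - 4 = 19.
Since 19 > 0, bidding 27 is strictly better here, so truthful bidding is not dominant.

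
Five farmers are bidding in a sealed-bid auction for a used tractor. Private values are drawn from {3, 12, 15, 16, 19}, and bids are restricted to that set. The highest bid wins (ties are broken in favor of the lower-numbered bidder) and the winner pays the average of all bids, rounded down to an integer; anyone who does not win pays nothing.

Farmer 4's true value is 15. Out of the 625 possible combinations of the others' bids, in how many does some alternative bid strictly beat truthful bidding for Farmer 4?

Others bid (3, 3, 3, 3): truth gives 10; bid 12 gives 11 > 10. Violating.
Others bid (3, 3, 3, 12): truth gives 8; bid 12 gives 9 > 8. Violating.
Others bid (3, 3, 3, 16): truth gives 0; bid 16 gives 7 > 0. Violating.
Others bid (3, 3, 3, 19): truth gives 0; bid 19 gives 6 > 0. Violating.
Others bid (3, 3, 3, 15): truth gives 8; no alternative beats it.
Others bid (3, 3, 12, 3): truth gives 8; no alternative beats it.
(Checking all 625 profiles: 225 have a profitable deviation, 400 do not.)

225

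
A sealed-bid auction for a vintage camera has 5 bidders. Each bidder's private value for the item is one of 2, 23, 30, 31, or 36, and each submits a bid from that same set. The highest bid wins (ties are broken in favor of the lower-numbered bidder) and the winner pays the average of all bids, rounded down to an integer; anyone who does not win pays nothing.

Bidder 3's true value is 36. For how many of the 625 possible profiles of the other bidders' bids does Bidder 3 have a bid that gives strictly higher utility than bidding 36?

144

Others bid (2, 2, 2, 2): truth gives 28; bid 23 gives 30 > 28. Violating.
Others bid (2, 2, 2, 23): truth gives 23; bid 23 gives 26 > 23. Violating.
Others bid (2, 2, 2, 30): truth gives 22; bid 30 gives 23 > 22. Violating.
Others bid (2, 2, 2, 31): truth gives 22; bid 31 gives 23 > 22. Violating.
Others bid (2, 2, 2, 36): truth gives 21; no alternative beats it.
Others bid (2, 2, 23, 36): truth gives 17; no alternative beats it.
(Checking all 625 profiles: 144 have a profitable deviation, 481 do not.)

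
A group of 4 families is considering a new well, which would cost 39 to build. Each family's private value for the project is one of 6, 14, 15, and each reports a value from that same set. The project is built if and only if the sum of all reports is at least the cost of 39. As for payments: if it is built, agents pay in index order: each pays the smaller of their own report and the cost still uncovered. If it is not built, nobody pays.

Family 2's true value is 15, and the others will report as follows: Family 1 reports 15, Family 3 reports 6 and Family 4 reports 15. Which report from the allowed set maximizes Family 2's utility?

6

Report 6: project built, pays 6, utility 15 - 6 = 9.
Report 14: project built, pays 14, utility 15 - 14 = 1.
Report 15: project built, pays 15, utility 15 - 15 = 0.
The best choice is 6 with utility 9.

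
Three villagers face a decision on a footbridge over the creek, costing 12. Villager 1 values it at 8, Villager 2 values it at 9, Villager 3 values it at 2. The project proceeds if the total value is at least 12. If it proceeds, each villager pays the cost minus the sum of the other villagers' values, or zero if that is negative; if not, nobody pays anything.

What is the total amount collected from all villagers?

3

Total value 19 ≥ cost 12, so it is built.
Villager 1: others sum to 11; max(0, 12 - 11) = 1.
Villager 2: others sum to 10; max(0, 12 - 10) = 2.
Villager 3: others sum to 17; max(0, 12 - 17) = 0.
Total collected = 1 + 2 + 0 = 3.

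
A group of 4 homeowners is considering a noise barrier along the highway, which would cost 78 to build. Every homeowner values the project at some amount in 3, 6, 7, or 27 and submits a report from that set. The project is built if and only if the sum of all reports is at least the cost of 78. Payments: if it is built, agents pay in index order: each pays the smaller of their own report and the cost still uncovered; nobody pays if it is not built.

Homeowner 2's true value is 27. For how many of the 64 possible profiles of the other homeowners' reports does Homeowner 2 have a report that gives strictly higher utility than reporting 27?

Others report (27, 27, 27): truth gives 0; report 3 gives 24 > 0. Violating.
Others report (3, 3, 3): truth gives 0; no alternative beats it.
Others report (3, 3, 6): truth gives 0; no alternative beats it.
(Checking all 64 profiles: 1 has a profitable deviation, 63 do not.)

1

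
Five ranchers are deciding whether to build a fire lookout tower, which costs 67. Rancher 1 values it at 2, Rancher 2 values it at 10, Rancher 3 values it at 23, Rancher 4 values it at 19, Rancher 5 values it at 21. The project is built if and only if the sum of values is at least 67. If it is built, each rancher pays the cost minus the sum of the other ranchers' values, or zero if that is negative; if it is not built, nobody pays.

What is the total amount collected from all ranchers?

Total value 75 ≥ cost 67, so it is built.
Rancher 1: others sum to 73; max(0, 67 - 73) = 0.
Rancher 2: others sum to 65; max(0, 67 - 65) = 2.
Rancher 3: others sum to 52; max(0, 67 - 52) = 15.
Rancher 4: others sum to 56; max(0, 67 - 56) = 11.
Rancher 5: others sum to 54; max(0, 67 - 54) = 13.
Total collected = 0 + 2 + 15 + 11 + 13 = 41.

41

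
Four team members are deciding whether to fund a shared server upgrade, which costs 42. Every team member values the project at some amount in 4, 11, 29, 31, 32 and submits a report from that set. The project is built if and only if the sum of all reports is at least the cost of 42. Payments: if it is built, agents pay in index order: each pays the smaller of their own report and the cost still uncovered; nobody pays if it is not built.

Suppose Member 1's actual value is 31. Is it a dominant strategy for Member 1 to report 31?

No

Consider the case where Member 2 reports 4, Member 3 reports 4 and Member 4 reports 11.
Truthful report 31: project built, pays 31, utility 31 - 31 = 0.
Report 29 instead: project built, pays 29, utility 31 - 29 = 2.
Since 2 > 0, reporting 29 is strictly better here, so truthful reporting is not dominant.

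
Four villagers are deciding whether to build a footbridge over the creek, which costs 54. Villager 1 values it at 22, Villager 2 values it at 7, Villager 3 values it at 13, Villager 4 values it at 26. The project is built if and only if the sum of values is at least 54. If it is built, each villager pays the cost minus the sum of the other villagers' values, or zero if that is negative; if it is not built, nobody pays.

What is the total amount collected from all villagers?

Total value 68 ≥ cost 54, so it is built.
Villager 1: others sum to 46; max(0, 54 - 46) = 8.
Villager 2: others sum to 61; max(0, 54 - 61) = 0.
Villager 3: others sum to 55; max(0, 54 - 55) = 0.
Villager 4: others sum to 42; max(0, 54 - 42) = 12.
Total collected = 8 + 0 + 0 + 12 = 20.

20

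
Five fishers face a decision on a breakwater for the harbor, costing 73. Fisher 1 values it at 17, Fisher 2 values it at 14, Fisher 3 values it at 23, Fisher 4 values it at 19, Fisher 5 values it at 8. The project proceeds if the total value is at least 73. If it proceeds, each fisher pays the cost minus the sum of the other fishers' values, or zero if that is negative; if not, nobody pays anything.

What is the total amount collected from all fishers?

41

Total value 81 ≥ cost 73, so it is built.
Fisher 1: others sum to 64; max(0, 73 - 64) = 9.
Fisher 2: others sum to 67; max(0, 73 - 67) = 6.
Fisher 3: others sum to 58; max(0, 73 - 58) = 15.
Fisher 4: others sum to 62; max(0, 73 - 62) = 11.
Fisher 5: others sum to 73; max(0, 73 - 73) = 0.
Total collected = 9 + 6 + 15 + 11 + 0 = 41.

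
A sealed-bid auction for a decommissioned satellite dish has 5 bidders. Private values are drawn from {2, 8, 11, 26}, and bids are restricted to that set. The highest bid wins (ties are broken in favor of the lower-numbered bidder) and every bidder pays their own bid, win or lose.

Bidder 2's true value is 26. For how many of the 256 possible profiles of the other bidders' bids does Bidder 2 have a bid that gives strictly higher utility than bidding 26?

Others bid (2, 2, 2, 2): truth gives 0; bid 8 gives 18 > 0. Violating.
Others bid (2, 2, 2, 8): truth gives 0; bid 8 gives 18 > 0. Violating.
Others bid (2, 2, 2, 11): truth gives 0; bid 11 gives 15 > 0. Violating.
Others bid (2, 2, 8, 2): truth gives 0; bid 8 gives 18 > 0. Violating.
Others bid (2, 2, 2, 26): truth gives 0; no alternative beats it.
Others bid (2, 2, 8, 26): truth gives 0; no alternative beats it.
(Checking all 256 profiles: 118 have a profitable deviation, 138 do not.)

118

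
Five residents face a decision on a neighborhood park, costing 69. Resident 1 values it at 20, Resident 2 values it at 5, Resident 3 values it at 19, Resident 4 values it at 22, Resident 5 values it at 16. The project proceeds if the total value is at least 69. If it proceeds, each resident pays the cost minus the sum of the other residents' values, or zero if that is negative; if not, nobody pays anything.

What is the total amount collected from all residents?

25

Total value 82 ≥ cost 69, so it is built.
Resident 1: others sum to 62; max(0, 69 - 62) = 7.
Resident 2: others sum to 77; max(0, 69 - 77) = 0.
Resident 3: others sum to 63; max(0, 69 - 63) = 6.
Resident 4: others sum to 60; max(0, 69 - 60) = 9.
Resident 5: others sum to 66; max(0, 69 - 66) = 3.
Total collected = 7 + 0 + 6 + 9 + 3 = 25.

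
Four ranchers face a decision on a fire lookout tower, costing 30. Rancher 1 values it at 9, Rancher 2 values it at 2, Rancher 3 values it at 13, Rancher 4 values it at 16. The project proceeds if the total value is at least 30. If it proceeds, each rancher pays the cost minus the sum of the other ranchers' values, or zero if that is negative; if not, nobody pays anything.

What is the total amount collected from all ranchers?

Total value 40 ≥ cost 30, so it is built.
Rancher 1: others sum to 31; max(0, 30 - 31) = 0.
Rancher 2: others sum to 38; max(0, 30 - 38) = 0.
Rancher 3: others sum to 27; max(0, 30 - 27) = 3.
Rancher 4: others sum to 24; max(0, 30 - 24) = 6.
Total collected = 0 + 0 + 3 + 6 = 9.

9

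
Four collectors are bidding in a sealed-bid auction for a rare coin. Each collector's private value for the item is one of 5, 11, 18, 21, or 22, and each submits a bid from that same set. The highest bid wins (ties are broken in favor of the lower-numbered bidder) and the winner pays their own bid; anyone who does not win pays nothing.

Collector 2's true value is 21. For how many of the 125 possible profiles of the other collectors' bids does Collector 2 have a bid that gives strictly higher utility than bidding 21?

18

Others bid (5, 5, 5): truth gives 0; bid 11 gives 10 > 0. Violating.
Others bid (5, 5, 11): truth gives 0; bid 11 gives 10 > 0. Violating.
Others bid (5, 5, 18): truth gives 0; bid 18 gives 3 > 0. Violating.
Others bid (5, 11, 5): truth gives 0; bid 11 gives 10 > 0. Violating.
Others bid (5, 5, 21): truth gives 0; no alternative beats it.
Others bid (5, 5, 22): truth gives 0; no alternative beats it.
(Checking all 125 profiles: 18 have a profitable deviation, 107 do not.)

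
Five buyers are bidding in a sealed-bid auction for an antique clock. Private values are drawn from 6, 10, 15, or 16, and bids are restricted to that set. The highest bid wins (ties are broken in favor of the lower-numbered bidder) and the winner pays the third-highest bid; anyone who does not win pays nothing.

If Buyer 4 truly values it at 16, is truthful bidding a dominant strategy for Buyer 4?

Check each profile of the others' bids and compare truth against every alternative bid.
Others bid (6, 6, 6, 16): truth gives 10, best alternative gives 0.
Others bid (6, 6, 15, 6): truth gives 10, best alternative gives 0.
Others bid (6, 15, 6, 6): truth gives 10, best alternative gives 0.
Others bid (15, 6, 6, 6): truth gives 10, best alternative gives 0.
Others bid (6, 6, 10, 16): truth gives 6, best alternative gives 0.
Others bid (6, 6, 15, 10): truth gives 6, best alternative gives 0.
(Remaining 250 profiles checked similarly; truth is weakly best in each.)
In every case the truthful bid is at least as good as any alternative, so it is a dominant strategy.

Yes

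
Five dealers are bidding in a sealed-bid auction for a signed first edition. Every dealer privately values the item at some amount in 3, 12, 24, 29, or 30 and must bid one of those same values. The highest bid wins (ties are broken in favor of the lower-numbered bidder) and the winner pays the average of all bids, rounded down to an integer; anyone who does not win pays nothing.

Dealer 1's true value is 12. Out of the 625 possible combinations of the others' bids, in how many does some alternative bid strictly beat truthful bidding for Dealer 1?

Others bid (3, 3, 3, 3): truth gives 8; bid 3 gives 9 > 8. Violating.
Others bid (3, 3, 3, 24): truth gives 0; bid 24 gives 1 > 0. Violating.
Others bid (3, 3, 24, 3): truth gives 0; bid 24 gives 1 > 0. Violating.
Others bid (3, 24, 3, 3): truth gives 0; bid 24 gives 1 > 0. Violating.
Others bid (3, 3, 3, 12): truth gives 6; no alternative beats it.
Others bid (3, 3, 3, 29): truth gives 0; no alternative beats it.
(Checking all 625 profiles: 5 have a profitable deviation, 620 do not.)

5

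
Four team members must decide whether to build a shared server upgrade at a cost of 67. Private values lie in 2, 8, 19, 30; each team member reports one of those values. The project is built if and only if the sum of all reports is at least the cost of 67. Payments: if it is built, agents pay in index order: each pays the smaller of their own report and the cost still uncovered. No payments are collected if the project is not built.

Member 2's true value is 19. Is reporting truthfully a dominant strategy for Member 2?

No

Consider the case where Member 1 reports 2, Member 3 reports 30 and Member 4 reports 30.
Truthful report 19: project built, pays 19, utility 19 - 19 = 0.
Report 8 instead: project built, pays 8, utility 19 - 8 = 11.
Since 11 > 0, reporting 8 is strictly better here, so truthful reporting is not dominant.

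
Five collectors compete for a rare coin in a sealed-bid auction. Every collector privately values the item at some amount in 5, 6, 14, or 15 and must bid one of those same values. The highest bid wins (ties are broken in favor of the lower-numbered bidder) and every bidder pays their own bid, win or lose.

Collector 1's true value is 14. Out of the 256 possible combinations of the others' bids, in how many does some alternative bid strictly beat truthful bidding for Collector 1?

191

Others bid (5, 5, 5, 5): truth gives 0; bid 5 gives 9 > 0. Violating.
Others bid (5, 5, 5, 6): truth gives 0; bid 6 gives 8 > 0. Violating.
Others bid (5, 5, 5, 15): truth gives -14; bid 15 gives -1 > -14. Violating.
Others bid (5, 5, 6, 5): truth gives 0; bid 6 gives 8 > 0. Violating.
Others bid (5, 5, 5, 14): truth gives 0; no alternative beats it.
Others bid (5, 5, 6, 14): truth gives 0; no alternative beats it.
(Checking all 256 profiles: 191 have a profitable deviation, 65 do not.)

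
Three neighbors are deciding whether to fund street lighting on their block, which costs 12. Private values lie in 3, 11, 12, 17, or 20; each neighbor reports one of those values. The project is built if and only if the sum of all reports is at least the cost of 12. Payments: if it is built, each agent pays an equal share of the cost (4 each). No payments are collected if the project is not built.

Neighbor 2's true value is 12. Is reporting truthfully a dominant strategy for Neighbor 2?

Yes

Check each profile of the others' reports and compare truth against every alternative report.
Others report (3, 3): truth gives 8, best alternative gives 8.
Others report (3, 11): truth gives 8, best alternative gives 8.
Others report (3, 12): truth gives 8, best alternative gives 8.
Others report (3, 17): truth gives 8, best alternative gives 8.
Others report (3, 20): truth gives 8, best alternative gives 8.
Others report (11, 3): truth gives 8, best alternative gives 8.
(Remaining 19 profiles checked similarly; truth is weakly best in each.)
In every case the truthful report is at least as good as any alternative, so it is a dominant strategy.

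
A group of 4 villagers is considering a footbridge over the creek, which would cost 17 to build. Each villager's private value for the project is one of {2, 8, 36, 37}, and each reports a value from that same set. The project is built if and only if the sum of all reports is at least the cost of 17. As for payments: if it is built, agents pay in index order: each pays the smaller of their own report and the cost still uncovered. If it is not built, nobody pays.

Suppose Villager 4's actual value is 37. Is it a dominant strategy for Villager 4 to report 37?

Check each profile of the others' reports and compare truth against every alternative report.
Others report (2, 2, 36): truth gives 37, best alternative gives 37.
Others report (2, 2, 37): truth gives 37, best alternative gives 37.
Others report (2, 8, 8): truth gives 37, best alternative gives 37.
Others report (2, 8, 36): truth gives 37, best alternative gives 37.
Others report (2, 8, 37): truth gives 37, best alternative gives 37.
Others report (2, 36, 2): truth gives 37, best alternative gives 37.
(Remaining 58 profiles checked similarly; truth is weakly best in each.)
In every case the truthful report is at least as good as any alternative, so it is a dominant strategy.

Yes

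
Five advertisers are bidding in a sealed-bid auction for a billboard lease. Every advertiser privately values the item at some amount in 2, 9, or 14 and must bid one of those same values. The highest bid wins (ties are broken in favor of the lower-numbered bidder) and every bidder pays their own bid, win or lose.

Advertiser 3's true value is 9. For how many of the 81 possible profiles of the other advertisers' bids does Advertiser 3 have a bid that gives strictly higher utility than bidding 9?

77

Others bid (2, 2, 2, 14): truth gives -9; bid 2 gives -2 > -9. Violating.
Others bid (2, 2, 9, 14): truth gives -9; bid 2 gives -2 > -9. Violating.
Others bid (2, 2, 14, 2): truth gives -9; bid 2 gives -2 > -9. Violating.
Others bid (2, 2, 14, 9): truth gives -9; bid 2 gives -2 > -9. Violating.
Others bid (2, 2, 2, 2): truth gives 0; no alternative beats it.
Others bid (2, 2, 2, 9): truth gives 0; no alternative beats it.
(Checking all 81 profiles: 77 have a profitable deviation, 4 do not.)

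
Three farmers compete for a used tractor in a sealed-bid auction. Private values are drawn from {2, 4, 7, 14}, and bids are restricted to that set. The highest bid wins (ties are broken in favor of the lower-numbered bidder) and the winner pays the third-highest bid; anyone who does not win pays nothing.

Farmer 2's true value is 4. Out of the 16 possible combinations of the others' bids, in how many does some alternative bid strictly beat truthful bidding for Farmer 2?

Others bid (2, 7): truth gives 0; bid 7 gives 2 > 0. Violating.
Others bid (2, 14): truth gives 0; bid 14 gives 2 > 0. Violating.
Others bid (4, 2): truth gives 0; bid 7 gives 2 > 0. Violating.
Others bid (7, 2): truth gives 0; bid 14 gives 2 > 0. Violating.
Others bid (2, 2): truth gives 2; no alternative beats it.
Others bid (2, 4): truth gives 2; no alternative beats it.
(Checking all 16 profiles: 4 have a profitable deviation, 12 do not.)

4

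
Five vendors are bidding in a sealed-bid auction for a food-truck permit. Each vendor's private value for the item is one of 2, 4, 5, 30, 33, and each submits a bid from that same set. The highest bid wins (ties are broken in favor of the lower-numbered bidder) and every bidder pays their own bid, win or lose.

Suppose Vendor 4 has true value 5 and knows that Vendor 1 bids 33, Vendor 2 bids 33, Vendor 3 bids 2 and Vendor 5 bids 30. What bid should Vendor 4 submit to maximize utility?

Bid 2: loses but pays 2, utility -2.
Bid 4: loses but pays 4, utility -4.
Bid 5: loses but pays 5, utility -5.
Bid 30: loses but pays 30, utility -30.
Bid 33: loses but pays 33, utility -33.
The best choice is 2 with utility -2.

2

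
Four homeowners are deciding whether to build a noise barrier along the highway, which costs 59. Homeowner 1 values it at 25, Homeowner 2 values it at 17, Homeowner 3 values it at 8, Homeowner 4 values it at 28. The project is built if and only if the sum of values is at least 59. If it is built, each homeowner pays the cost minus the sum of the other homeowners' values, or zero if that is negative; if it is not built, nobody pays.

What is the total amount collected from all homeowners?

15

Total value 78 ≥ cost 59, so it is built.
Homeowner 1: others sum to 53; max(0, 59 - 53) = 6.
Homeowner 2: others sum to 61; max(0, 59 - 61) = 0.
Homeowner 3: others sum to 70; max(0, 59 - 70) = 0.
Homeowner 4: others sum to 50; max(0, 59 - 50) = 9.
Total collected = 6 + 0 + 0 + 9 = 15.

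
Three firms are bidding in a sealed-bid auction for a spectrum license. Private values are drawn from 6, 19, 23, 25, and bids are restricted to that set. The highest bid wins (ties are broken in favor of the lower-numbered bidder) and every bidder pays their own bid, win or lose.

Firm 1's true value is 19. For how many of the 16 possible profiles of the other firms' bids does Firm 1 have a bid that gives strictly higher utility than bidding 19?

Others bid (6, 6): truth gives 0; bid 6 gives 13 > 0. Violating.
Others bid (6, 23): truth gives -19; bid 23 gives -4 > -19. Violating.
Others bid (6, 25): truth gives -19; bid 6 gives -6 > -19. Violating.
Others bid (19, 23): truth gives -19; bid 23 gives -4 > -19. Violating.
Others bid (6, 19): truth gives 0; no alternative beats it.
Others bid (19, 6): truth gives 0; no alternative beats it.
(Checking all 16 profiles: 13 have a profitable deviation, 3 do not.)

13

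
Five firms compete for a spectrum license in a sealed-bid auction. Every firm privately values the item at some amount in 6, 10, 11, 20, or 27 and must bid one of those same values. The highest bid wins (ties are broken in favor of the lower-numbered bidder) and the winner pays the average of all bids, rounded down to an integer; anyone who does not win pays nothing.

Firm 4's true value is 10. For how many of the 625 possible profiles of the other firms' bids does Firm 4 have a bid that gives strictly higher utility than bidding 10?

Others bid (6, 6, 6, 11): truth gives 0; bid 11 gives 2 > 0. Violating.
Others bid (6, 6, 10, 6): truth gives 0; bid 11 gives 3 > 0. Violating.
Others bid (6, 6, 10, 10): truth gives 0; bid 11 gives 2 > 0. Violating.
Others bid (6, 6, 10, 11): truth gives 0; bid 11 gives 2 > 0. Violating.
Others bid (6, 6, 6, 6): truth gives 4; no alternative beats it.
Others bid (6, 6, 6, 10): truth gives 3; no alternative beats it.
(Checking all 625 profiles: 23 have a profitable deviation, 602 do not.)

23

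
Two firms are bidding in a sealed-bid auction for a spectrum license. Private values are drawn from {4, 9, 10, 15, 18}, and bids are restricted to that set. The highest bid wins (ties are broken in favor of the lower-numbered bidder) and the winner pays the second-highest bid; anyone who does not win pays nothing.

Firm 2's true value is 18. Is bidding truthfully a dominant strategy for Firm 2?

Yes

Check each profile of the others' bids and compare truth against every alternative bid.
Others bid (15): truth gives 3, best alternative gives 0.
Others bid (4): truth gives 14, best alternative gives 14.
Others bid (9): truth gives 9, best alternative gives 9.
Others bid (10): truth gives 8, best alternative gives 8.
Others bid (18): truth gives 0, best alternative gives 0.
In every case the truthful bid is at least as good as any alternative, so it is a dominant strategy.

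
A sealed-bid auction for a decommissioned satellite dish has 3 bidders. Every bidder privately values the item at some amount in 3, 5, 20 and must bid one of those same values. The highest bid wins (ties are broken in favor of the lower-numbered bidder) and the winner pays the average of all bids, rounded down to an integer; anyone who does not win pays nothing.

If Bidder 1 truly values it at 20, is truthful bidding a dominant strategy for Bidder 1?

No

Consider the case where Bidder 2 bids 3 and Bidder 3 bids 3.
Truthful bid 20: wins, pays 8, utility 20 - 8 = 12.
Bid 3 instead: wins, pays 3, utility 20 - 3 = 17.
Since 17 > 12, bidding 3 is strictly better here, so truthful bidding is not dominant.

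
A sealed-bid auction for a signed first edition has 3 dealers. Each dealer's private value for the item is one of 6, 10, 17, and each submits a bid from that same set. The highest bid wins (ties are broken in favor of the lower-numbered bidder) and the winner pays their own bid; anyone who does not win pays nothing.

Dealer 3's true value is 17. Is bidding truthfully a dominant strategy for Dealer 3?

Consider the case where Dealer 1 bids 6 and Dealer 2 bids 6.
Truthful bid 17: wins, pays 17, utility 17 - 17 = 0.
Bid 10 instead: wins, pays 10, utility 17 - 10 = 7.
Since 7 > 0, bidding 10 is strictly better here, so truthful bidding is not dominant.

No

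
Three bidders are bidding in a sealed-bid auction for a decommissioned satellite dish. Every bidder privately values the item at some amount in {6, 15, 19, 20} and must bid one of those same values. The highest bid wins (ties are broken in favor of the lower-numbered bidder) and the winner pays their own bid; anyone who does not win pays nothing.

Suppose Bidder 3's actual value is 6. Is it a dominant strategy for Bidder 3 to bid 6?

Check each profile of the others' bids and compare truth against every alternative bid.
Others bid (6, 6): truth gives 0, best alternative gives -9.
Others bid (6, 15): truth gives 0, best alternative gives 0.
Others bid (6, 19): truth gives 0, best alternative gives 0.
Others bid (6, 20): truth gives 0, best alternative gives 0.
Others bid (15, 6): truth gives 0, best alternative gives 0.
Others bid (15, 15): truth gives 0, best alternative gives 0.
(Remaining 10 profiles checked similarly; truth is weakly best in each.)
In every case the truthful bid is at least as good as any alternative, so it is a dominant strategy.

Yes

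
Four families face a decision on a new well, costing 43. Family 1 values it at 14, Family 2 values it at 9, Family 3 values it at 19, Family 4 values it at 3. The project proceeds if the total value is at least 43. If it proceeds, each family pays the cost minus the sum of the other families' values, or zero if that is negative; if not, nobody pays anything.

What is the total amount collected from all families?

Total value 45 ≥ cost 43, so it is built.
Family 1: others sum to 31; max(0, 43 - 31) = 12.
Family 2: others sum to 36; max(0, 43 - 36) = 7.
Family 3: others sum to 26; max(0, 43 - 26) = 17.
Family 4: others sum to 42; max(0, 43 - 42) = 1.
Total collected = 12 + 7 + 17 + 1 = 37.

37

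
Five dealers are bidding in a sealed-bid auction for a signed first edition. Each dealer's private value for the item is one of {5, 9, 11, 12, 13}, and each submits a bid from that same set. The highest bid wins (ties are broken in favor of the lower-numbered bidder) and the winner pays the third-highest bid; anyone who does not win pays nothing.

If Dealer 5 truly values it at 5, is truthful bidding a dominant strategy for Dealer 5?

Check each profile of the others' bids and compare truth against every alternative bid.
Others bid (5, 5, 5, 5): truth gives 0, best alternative gives 0.
Others bid (5, 5, 5, 9): truth gives 0, best alternative gives 0.
Others bid (5, 5, 5, 11): truth gives 0, best alternative gives 0.
Others bid (5, 5, 5, 12): truth gives 0, best alternative gives 0.
Others bid (5, 5, 5, 13): truth gives 0, best alternative gives 0.
Others bid (5, 5, 9, 5): truth gives 0, best alternative gives 0.
(Remaining 619 profiles checked similarly; truth is weakly best in each.)
In every case the truthful bid is at least as good as any alternative, so it is a dominant strategy.

Yes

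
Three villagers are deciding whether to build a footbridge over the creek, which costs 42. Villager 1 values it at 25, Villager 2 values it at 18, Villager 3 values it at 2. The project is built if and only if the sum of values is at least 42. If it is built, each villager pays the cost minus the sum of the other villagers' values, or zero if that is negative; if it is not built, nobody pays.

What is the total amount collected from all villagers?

Total value 45 ≥ cost 42, so it is built.
Villager 1: others sum to 20; max(0, 42 - 20) = 22.
Villager 2: others sum to 27; max(0, 42 - 27) = 15.
Villager 3: others sum to 43; max(0, 42 - 43) = 0.
Total collected = 22 + 15 + 0 = 37.

37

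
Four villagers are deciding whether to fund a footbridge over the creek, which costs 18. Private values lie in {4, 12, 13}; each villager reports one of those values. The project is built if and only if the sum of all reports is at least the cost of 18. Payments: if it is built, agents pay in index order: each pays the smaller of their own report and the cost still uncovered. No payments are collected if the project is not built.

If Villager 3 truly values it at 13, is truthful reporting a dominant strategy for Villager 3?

No

Consider the case where Villager 1 reports 4, Villager 2 reports 4 and Villager 4 reports 12.
Truthful report 13: project built, pays 10, utility 13 - 10 = 3.
Report 4 instead: project built, pays 4, utility 13 - 4 = 9.
Since 9 > 3, reporting 4 is strictly better here, so truthful reporting is not dominant.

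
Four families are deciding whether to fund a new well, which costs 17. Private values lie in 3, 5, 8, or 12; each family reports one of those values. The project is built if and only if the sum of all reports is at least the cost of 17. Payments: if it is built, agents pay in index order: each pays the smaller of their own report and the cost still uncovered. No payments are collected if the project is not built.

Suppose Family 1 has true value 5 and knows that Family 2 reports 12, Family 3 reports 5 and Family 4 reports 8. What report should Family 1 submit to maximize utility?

3

Report 3: project built, pays 3, utility 5 - 3 = 2.
Report 5: project built, pays 5, utility 5 - 5 = 0.
Report 8: project built, pays 8, utility 5 - 8 = -3.
Report 12: project built, pays 12, utility 5 - 12 = -7.
The best choice is 3 with utility 2.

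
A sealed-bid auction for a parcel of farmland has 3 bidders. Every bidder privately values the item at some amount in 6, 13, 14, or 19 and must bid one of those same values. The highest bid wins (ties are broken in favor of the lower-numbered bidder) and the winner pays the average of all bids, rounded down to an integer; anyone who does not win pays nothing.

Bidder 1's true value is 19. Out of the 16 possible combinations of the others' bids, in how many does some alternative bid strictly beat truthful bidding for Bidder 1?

9

Others bid (6, 6): truth gives 9; bid 6 gives 13 > 9. Violating.
Others bid (6, 13): truth gives 7; bid 13 gives 9 > 7. Violating.
Others bid (6, 14): truth gives 6; bid 14 gives 8 > 6. Violating.
Others bid (13, 6): truth gives 7; bid 13 gives 9 > 7. Violating.
Others bid (6, 19): truth gives 5; no alternative beats it.
Others bid (13, 19): truth gives 2; no alternative beats it.
(Checking all 16 profiles: 9 have a profitable deviation, 7 do not.)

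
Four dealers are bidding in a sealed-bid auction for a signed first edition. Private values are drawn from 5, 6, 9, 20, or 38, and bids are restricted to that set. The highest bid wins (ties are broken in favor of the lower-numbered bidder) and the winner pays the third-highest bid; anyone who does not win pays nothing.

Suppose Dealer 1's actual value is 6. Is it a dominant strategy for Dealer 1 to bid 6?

Consider the case where Dealer 2 bids 5, Dealer 3 bids 5 and Dealer 4 bids 9.
Truthful bid 6: loses, pays 0, utility 0.
Bid 9 instead: wins, pays 5, utility 6 - 5 = 1.
Since 1 > 0, bidding 9 is strictly better here, so truthful bidding is not dominant.

No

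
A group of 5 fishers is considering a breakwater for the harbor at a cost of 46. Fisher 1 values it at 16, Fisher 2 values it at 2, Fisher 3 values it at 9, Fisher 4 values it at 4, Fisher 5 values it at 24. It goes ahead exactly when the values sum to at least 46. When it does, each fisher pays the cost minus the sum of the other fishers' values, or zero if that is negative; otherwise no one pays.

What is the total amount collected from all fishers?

Total value 55 ≥ cost 46, so it is built.
Fisher 1: others sum to 39; max(0, 46 - 39) = 7.
Fisher 2: others sum to 53; max(0, 46 - 53) = 0.
Fisher 3: others sum to 46; max(0, 46 - 46) = 0.
Fisher 4: others sum to 51; max(0, 46 - 51) = 0.
Fisher 5: others sum to 31; max(0, 46 - 31) = 15.
Total collected = 7 + 0 + 0 + 0 + 15 = 22.

22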